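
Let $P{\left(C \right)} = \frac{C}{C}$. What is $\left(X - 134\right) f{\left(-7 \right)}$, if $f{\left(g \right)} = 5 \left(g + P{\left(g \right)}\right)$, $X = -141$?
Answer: $8250$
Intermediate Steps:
$P{\left(C \right)} = 1$
$f{\left(g \right)} = 5 + 5 g$ ($f{\left(g \right)} = 5 \left(g + 1\right) = 5 \left(1 + g\right) = 5 + 5 g$)
$\left(X - 134\right) f{\left(-7 \right)} = \left(-141 - 134\right) \left(5 + 5 \left(-7\right)\right) = - 275 \left(5 - 35\right) = \left(-275\right) \left(-30\right) = 8250$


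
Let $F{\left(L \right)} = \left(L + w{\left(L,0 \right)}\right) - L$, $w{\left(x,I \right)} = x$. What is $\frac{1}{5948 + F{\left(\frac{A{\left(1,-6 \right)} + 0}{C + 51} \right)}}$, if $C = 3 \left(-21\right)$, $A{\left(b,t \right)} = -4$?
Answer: $\frac{3}{17845} \approx 0.00016811$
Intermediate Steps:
$C = -63$
$F{\left(L \right)} = L$ ($F{\left(L \right)} = \left(L + L\right) - L = 2 L - L = L$)
$\frac{1}{5948 + F{\left(\frac{A{\left(1,-6 \right)} + 0}{C + 51} \right)}} = \frac{1}{5948 + \frac{-4 + 0}{-63 + 51}} = \frac{1}{5948 - \frac{4}{-12}} = \frac{1}{5948 - - \frac{1}{3}} = \frac{1}{5948 + \frac{1}{3}} = \frac{1}{\frac{17845}{3}} = \frac{3}{17845}$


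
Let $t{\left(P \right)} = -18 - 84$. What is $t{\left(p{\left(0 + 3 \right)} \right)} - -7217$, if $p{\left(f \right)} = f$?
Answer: $7115$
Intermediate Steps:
$t{\left(P \right)} = -102$
$t{\left(p{\left(0 + 3 \right)} \right)} - -7217 = -102 - -7217 = -102 + 7217 = 7115$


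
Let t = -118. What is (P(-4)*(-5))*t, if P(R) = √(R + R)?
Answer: 1180*I*√2 ≈ 1668.8*I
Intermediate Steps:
P(R) = √2*√R (P(R) = √(2*R) = √2*√R)
(P(-4)*(-5))*t = ((√2*√(-4))*(-5))*(-118) = ((√2*(2*I))*(-5))*(-118) = ((2*I*√2)*(-5))*(-118) = -10*I*√2*(-118) = 1180*I*√2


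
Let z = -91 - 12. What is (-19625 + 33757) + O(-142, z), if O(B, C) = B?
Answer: 13990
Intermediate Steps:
z = -103
(-19625 + 33757) + O(-142, z) = (-19625 + 33757) - 142 = 14132 - 142 = 13990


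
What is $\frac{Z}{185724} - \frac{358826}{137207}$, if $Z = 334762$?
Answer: $- \frac{1479350735}{1820188062} \approx -0.81275$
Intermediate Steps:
$\frac{Z}{185724} - \frac{358826}{137207} = \frac{334762}{185724} - \frac{358826}{137207} = 334762 \cdot \frac{1}{185724} - \frac{358826}{137207} = \frac{167381}{92862} - \frac{358826}{137207} = - \frac{1479350735}{1820188062}$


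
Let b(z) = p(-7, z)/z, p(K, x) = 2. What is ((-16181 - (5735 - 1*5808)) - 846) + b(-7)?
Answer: -118680/7 ≈ -16954.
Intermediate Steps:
b(z) = 2/z
((-16181 - (5735 - 1*5808)) - 846) + b(-7) = ((-16181 - (5735 - 1*5808)) - 846) + 2/(-7) = ((-16181 - (5735 - 5808)) - 846) + 2*(-⅐) = ((-16181 - 1*(-73)) - 846) - 2/7 = ((-16181 + 73) - 846) - 2/7 = (-16108 - 846) - 2/7 = -16954 - 2/7 = -118680/7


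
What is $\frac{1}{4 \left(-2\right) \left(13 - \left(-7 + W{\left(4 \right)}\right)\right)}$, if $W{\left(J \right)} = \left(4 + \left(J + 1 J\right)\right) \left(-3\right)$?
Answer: $- \frac{1}{448} \approx -0.0022321$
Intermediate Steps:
$W{\left(J \right)} = -12 - 6 J$ ($W{\left(J \right)} = \left(4 + \left(J + J\right)\right) \left(-3\right) = \left(4 + 2 J\right) \left(-3\right) = -12 - 6 J$)
$\frac{1}{4 \left(-2\right) \left(13 - \left(-7 + W{\left(4 \right)}\right)\right)} = \frac{1}{4 \left(-2\right) \left(13 + \left(7 - \left(-12 - 24\right)\right)\right)} = \frac{1}{\left(-8\right) \left(13 + \left(7 - \left(-12 - 24\right)\right)\right)} = \frac{1}{\left(-8\right) \left(13 + \left(7 - -36\right)\right)} = \frac{1}{\left(-8\right) \left(13 + \left(7 + 36\right)\right)} = \frac{1}{\left(-8\right) \left(13 + 43\right)} = \frac{1}{\left(-8\right) 56} = \frac{1}{-448} = - \frac{1}{448}$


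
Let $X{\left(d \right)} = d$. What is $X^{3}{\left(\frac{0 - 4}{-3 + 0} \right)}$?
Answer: $\frac{64}{27} \approx 2.3704$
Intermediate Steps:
$X^{3}{\left(\frac{0 - 4}{-3 + 0} \right)} = \left(\frac{0 - 4}{-3 + 0}\right)^{3} = \left(- \frac{4}{-3}\right)^{3} = \left(\left(-4\right) \left(- \frac{1}{3}\right)\right)^{3} = \left(\frac{4}{3}\right)^{3} = \frac{64}{27}$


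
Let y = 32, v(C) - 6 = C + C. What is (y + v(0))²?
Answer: 1444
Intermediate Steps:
v(C) = 6 + 2*C (v(C) = 6 + (C + C) = 6 + 2*C)
(y + v(0))² = (32 + (6 + 2*0))² = (32 + (6 + 0))² = (32 + 6)² = 38² = 1444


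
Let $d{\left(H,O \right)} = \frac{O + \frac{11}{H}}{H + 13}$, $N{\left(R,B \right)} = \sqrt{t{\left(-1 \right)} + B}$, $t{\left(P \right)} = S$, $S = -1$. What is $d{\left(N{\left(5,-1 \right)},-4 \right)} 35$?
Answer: $\frac{35 \left(- 11 \sqrt{2} + 8 i\right)}{2 \left(\sqrt{2} - 13 i\right)} \approx -12.895 - 19.538 i$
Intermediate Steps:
$t{\left(P \right)} = -1$
$N{\left(R,B \right)} = \sqrt{-1 + B}$
$d{\left(H,O \right)} = \frac{O + \frac{11}{H}}{13 + H}$
$d{\left(N{\left(5,-1 \right)},-4 \right)} 35 = \frac{11 + \sqrt{-1 - 1} \left(-4\right)}{\sqrt{-1 - 1} \left(13 + \sqrt{-1 - 1}\right)} 35 = \frac{11 + \sqrt{-2} \left(-4\right)}{\sqrt{-2} \left(13 + \sqrt{-2}\right)} 35 = \frac{11 + i \sqrt{2} \left(-4\right)}{i \sqrt{2} \left(13 + i \sqrt{2}\right)} 35 = \frac{- \frac{i \sqrt{2}}{2} \left(11 - 4 i \sqrt{2}\right)}{13 + i \sqrt{2}} \cdot 35 = - \frac{i \sqrt{2} \left(11 - 4 i \sqrt{2}\right)}{2 \left(13 + i \sqrt{2}\right)} 35 = - \frac{35 i \sqrt{2} \left(11 - 4 i \sqrt{2}\right)}{2 \left(13 + i \sqrt{2}\right)}$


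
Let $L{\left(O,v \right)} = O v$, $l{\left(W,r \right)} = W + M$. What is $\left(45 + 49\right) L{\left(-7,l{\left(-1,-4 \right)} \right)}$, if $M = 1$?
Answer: $0$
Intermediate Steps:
$l{\left(W,r \right)} = 1 + W$ ($l{\left(W,r \right)} = W + 1 = 1 + W$)
$\left(45 + 49\right) L{\left(-7,l{\left(-1,-4 \right)} \right)} = \left(45 + 49\right) \left(- 7 \left(1 - 1\right)\right) = 94 \left(\left(-7\right) 0\right) = 94 \cdot 0 = 0$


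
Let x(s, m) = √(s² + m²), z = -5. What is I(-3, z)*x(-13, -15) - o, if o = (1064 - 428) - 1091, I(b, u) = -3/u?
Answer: 455 + 3*√394/5 ≈ 466.91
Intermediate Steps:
x(s, m) = √(m² + s²)
o = -455 (o = 636 - 1091 = -455)
I(-3, z)*x(-13, -15) - o = (-3/(-5))*√((-15)² + (-13)²) - 1*(-455) = (-3*(-⅕))*√(225 + 169) + 455 = 3*√394/5 + 455 = 455 + 3*√394/5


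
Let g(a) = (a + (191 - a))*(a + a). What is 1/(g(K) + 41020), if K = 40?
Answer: 1/56300 ≈ 1.7762e-5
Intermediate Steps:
g(a) = 382*a (g(a) = 191*(2*a) = 382*a)
1/(g(K) + 41020) = 1/(382*40 + 41020) = 1/(15280 + 41020) = 1/56300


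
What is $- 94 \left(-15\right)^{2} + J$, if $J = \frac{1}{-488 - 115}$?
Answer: $- \frac{12753451}{603} \approx -21150.0$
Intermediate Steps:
$J = - \frac{1}{603}$ ($J = \frac{1}{-603} = - \frac{1}{603} \approx -0.0016584$)
$- 94 \left(-15\right)^{2} + J = - 94 \left(-15\right)^{2} - \frac{1}{603} = \left(-94\right) 225 - \frac{1}{603} = -21150 - \frac{1}{603} = - \frac{12753451}{603}$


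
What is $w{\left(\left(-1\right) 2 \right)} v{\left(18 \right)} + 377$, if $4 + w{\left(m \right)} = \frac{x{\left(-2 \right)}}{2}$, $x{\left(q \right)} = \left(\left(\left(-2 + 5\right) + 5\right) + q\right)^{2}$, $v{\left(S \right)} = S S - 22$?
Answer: $4605$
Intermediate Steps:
$v{\left(S \right)} = -22 + S^{2}$ ($v{\left(S \right)} = S^{2} - 22 = -22 + S^{2}$)
$x{\left(q \right)} = \left(8 + q\right)^{2}$ ($x{\left(q \right)} = \left(\left(3 + 5\right) + q\right)^{2} = \left(8 + q\right)^{2}$)
$w{\left(m \right)} = 14$ ($w{\left(m \right)} = -4 + \frac{\left(8 - 2\right)^{2}}{2} = -4 + 6^{2} \cdot \frac{1}{2} = -4 + 36 \cdot \frac{1}{2} = -4 + 18 = 14$)
$w{\left(\left(-1\right) 2 \right)} v{\left(18 \right)} + 377 = 14 \left(-22 + 18^{2}\right) + 377 = 14 \left(-22 + 324\right) + 377 = 14 \cdot 302 + 377 = 4228 + 377 = 4605$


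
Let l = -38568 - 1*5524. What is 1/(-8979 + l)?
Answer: -1/53071 ≈ -1.8843e-5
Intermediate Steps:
l = -44092 (l = -38568 - 5524 = -44092)
1/(-8979 + l) = 1/(-8979 - 44092) = 1/(-53071) = -1/53071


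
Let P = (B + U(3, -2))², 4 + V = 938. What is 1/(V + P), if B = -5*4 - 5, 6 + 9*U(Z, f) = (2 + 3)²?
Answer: 81/118090 ≈ 0.00068592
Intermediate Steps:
V = 934 (V = -4 + 938 = 934)
U(Z, f) = 19/9 (U(Z, f) = -⅔ + (2 + 3)²/9 = -⅔ + (⅑)*5² = -⅔ + (⅑)*25 = -⅔ + 25/9 = 19/9)
B = -25 (B = -20 - 5 = -25)
P = 42436/81 (P = (-25 + 19/9)² = (-206/9)² = 42436/81 ≈ 523.90)
1/(V + P) = 1/(934 + 42436/81) = 1/(118090/81) = 81/118090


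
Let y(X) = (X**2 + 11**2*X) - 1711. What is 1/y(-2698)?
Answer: 1/6951035 ≈ 1.4386e-7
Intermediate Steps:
y(X) = -1711 + X**2 + 121*X (y(X) = (X**2 + 121*X) - 1711 = -1711 + X**2 + 121*X)
1/y(-2698) = 1/(-1711 + (-2698)**2 + 121*(-2698)) = 1/(-1711 + 7279204 - 326458) = 1/6951035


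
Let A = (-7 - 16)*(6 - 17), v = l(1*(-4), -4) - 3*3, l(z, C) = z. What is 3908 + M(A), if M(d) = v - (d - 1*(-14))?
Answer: 3628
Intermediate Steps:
v = -13 (v = 1*(-4) - 3*3 = -4 - 9 = -13)
A = 253 (A = -23*(-11) = 253)
M(d) = -27 - d (M(d) = -13 - (d - 1*(-14)) = -13 - (d + 14) = -13 - (14 + d) = -13 + (-14 - d) = -27 - d)
3908 + M(A) = 3908 + (-27 - 1*253) = 3908 + (-27 - 253) = 3908 - 280 = 3628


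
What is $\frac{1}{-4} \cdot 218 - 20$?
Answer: $- \frac{149}{2} \approx -74.5$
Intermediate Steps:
$\frac{1}{-4} \cdot 218 - 20 = \left(- \frac{1}{4}\right) 218 - 20 = - \frac{109}{2} - 20 = - \frac{149}{2}$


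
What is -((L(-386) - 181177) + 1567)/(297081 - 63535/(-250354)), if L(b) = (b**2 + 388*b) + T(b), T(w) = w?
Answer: 45255991872/74375480209 ≈ 0.60848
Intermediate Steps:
L(b) = b**2 + 389*b (L(b) = (b**2 + 388*b) + b = b**2 + 389*b)
-((L(-386) - 181177) + 1567)/(297081 - 63535/(-250354)) = -((-386*(389 - 386) - 181177) + 1567)/(297081 - 63535/(-250354)) = -((-386*3 - 181177) + 1567)/(297081 - 63535*(-1/250354)) = -((-1158 - 181177) + 1567)/(297081 + 63535/250354) = -(-182335 + 1567)/74375480209/250354 = -(-180768)*250354/74375480209 = -1*(-45255991872/74375480209) = 45255991872/74375480209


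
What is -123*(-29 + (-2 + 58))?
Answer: -3321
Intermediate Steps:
-123*(-29 + (-2 + 58)) = -123*(-29 + 56) = -123*27 = -3321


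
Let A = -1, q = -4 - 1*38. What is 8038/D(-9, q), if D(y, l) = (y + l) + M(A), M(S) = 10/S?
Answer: -8038/61 ≈ -131.77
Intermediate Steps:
q = -42 (q = -4 - 38 = -42)
D(y, l) = -10 + l + y (D(y, l) = (y + l) + 10/(-1) = (l + y) + 10*(-1) = (l + y) - 10 = -10 + l + y)
8038/D(-9, q) = 8038/(-10 - 42 - 9) = 8038/(-61) = 8038*(-1/61) = -8038/61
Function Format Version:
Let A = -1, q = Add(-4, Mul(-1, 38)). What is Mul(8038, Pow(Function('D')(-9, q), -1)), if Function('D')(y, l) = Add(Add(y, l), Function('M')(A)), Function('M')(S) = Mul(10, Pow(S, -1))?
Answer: Rational(-8038, 61) ≈ -131.77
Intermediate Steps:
q = -42 (q = Add(-4, -38) = -42)
Function('D')(y, l) = Add(-10, l, y) (Function('D')(y, l) = Add(Add(y, l), Mul(10, Pow(-1, -1))) = Add(Add(l, y), Mul(10, -1)) = Add(Add(l, y), -10) = Add(-10, l, y))
Mul(8038, Pow(Function('D')(-9, q), -1)) = Mul(8038, Pow(Add(-10, -42, -9), -1)) = Mul(8038, Pow(-61, -1)) = Mul(8038, Rational(-1, 61)) = Rational(-8038, 61)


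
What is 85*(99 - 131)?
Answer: -2720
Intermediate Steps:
85*(99 - 131) = 85*(-32) = -2720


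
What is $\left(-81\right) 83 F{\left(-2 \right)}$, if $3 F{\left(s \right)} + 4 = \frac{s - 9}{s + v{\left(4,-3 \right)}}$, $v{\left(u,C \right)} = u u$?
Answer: $\frac{150147}{14} \approx 10725.0$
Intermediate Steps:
$v{\left(u,C \right)} = u^{2}$
$F{\left(s \right)} = - \frac{4}{3} + \frac{-9 + s}{3 \left(16 + s\right)}$ ($F{\left(s \right)} = - \frac{4}{3} + \frac{\left(s - 9\right) \frac{1}{s + 4^{2}}}{3} = - \frac{4}{3} + \frac{\left(-9 + s\right) \frac{1}{s + 16}}{3} = - \frac{4}{3} + \frac{\left(-9 + s\right) \frac{1}{16 + s}}{3} = - \frac{4}{3} + \frac{\frac{1}{16 + s} \left(-9 + s\right)}{3} = - \frac{4}{3} + \frac{-9 + s}{3 \left(16 + s\right)}$)
$\left(-81\right) 83 F{\left(-2 \right)} = \left(-81\right) 83 \frac{- \frac{73}{3} - -2}{16 - 2} = - 6723 \frac{- \frac{73}{3} + 2}{14} = - 6723 \cdot \frac{1}{14} \left(- \frac{67}{3}\right) = \left(-6723\right) \left(- \frac{67}{42}\right) = \frac{150147}{14}$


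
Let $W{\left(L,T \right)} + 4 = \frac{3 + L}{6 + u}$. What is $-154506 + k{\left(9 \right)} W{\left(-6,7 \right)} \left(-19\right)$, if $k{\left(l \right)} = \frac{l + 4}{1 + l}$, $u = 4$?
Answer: $- \frac{15439979}{100} \approx -1.544 \cdot 10^{5}$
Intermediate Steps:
$W{\left(L,T \right)} = - \frac{37}{10} + \frac{L}{10}$ ($W{\left(L,T \right)} = -4 + \frac{3 + L}{6 + 4} = -4 + \frac{3 + L}{10} = -4 + \left(3 + L\right) \frac{1}{10} = -4 + \left(\frac{3}{10} + \frac{L}{10}\right) = - \frac{37}{10} + \frac{L}{10}$)
$k{\left(l \right)} = \frac{4 + l}{1 + l}$
$-154506 + k{\left(9 \right)} W{\left(-6,7 \right)} \left(-19\right) = -154506 + \frac{4 + 9}{1 + 9} \left(- \frac{37}{10} + \frac{1}{10} \left(-6\right)\right) \left(-19\right) = -154506 + \frac{1}{10} \cdot 13 \left(- \frac{37}{10} - \frac{3}{5}\right) \left(-19\right) = -154506 + \frac{1}{10} \cdot 13 \left(- \frac{43}{10}\right) \left(-19\right) = -154506 + \frac{13}{10} \left(- \frac{43}{10}\right) \left(-19\right) = -154506 - - \frac{10621}{100} = -154506 + \frac{10621}{100} = - \frac{15439979}{100}$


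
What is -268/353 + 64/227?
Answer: -38244/80131 ≈ -0.47727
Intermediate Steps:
-268/353 + 64/227 = -38244/80131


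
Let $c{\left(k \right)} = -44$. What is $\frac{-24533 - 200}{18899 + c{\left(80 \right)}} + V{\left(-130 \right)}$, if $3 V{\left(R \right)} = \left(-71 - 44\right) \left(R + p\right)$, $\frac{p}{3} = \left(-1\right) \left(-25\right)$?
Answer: $\frac{39727892}{18855} \approx 2107.0$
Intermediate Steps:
$p = 75$ ($p = 3 \left(\left(-1\right) \left(-25\right)\right) = 3 \cdot 25 = 75$)
$V{\left(R \right)} = -2875 - \frac{115 R}{3}$ ($V{\left(R \right)} = \frac{\left(-71 - 44\right) \left(R + 75\right)}{3} = \frac{\left(-71 - 44\right) \left(75 + R\right)}{3} = \frac{\left(-115\right) \left(75 + R\right)}{3} = \frac{-8625 - 115 R}{3} = -2875 - \frac{115 R}{3}$)
$\frac{-24533 - 200}{18899 + c{\left(80 \right)}} + V{\left(-130 \right)} = \frac{-24533 - 200}{18899 - 44} - - \frac{6325}{3} = - \frac{24733}{18855} + \left(-2875 + \frac{14950}{3}\right) = \left(-24733\right) \frac{1}{18855} + \frac{6325}{3} = - \frac{24733}{18855} + \frac{6325}{3} = \frac{39727892}{18855}$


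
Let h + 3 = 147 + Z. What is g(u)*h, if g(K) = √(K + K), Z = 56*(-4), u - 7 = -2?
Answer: -80*√10 ≈ -252.98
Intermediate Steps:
u = 5 (u = 7 - 2 = 5)
Z = -224
h = -80 (h = -3 + (147 - 224) = -3 - 77 = -80)
g(K) = √2*√K (g(K) = √(2*K) = √2*√K)
g(u)*h = (√2*√5)*(-80) = √10*(-80) = -80*√10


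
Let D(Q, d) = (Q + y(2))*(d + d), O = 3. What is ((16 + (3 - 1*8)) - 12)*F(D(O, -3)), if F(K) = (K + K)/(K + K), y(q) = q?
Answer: -1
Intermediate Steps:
D(Q, d) = 2*d*(2 + Q) (D(Q, d) = (Q + 2)*(d + d) = (2 + Q)*(2*d) = 2*d*(2 + Q))
F(K) = 1 (F(K) = (2*K)/((2*K)) = (2*K)*(1/(2*K)) = 1)
((16 + (3 - 1*8)) - 12)*F(D(O, -3)) = ((16 + (3 - 1*8)) - 12)*1 = ((16 + (3 - 8)) - 12)*1 = ((16 - 5) - 12)*1 = (11 - 12)*1 = -1*1 = -1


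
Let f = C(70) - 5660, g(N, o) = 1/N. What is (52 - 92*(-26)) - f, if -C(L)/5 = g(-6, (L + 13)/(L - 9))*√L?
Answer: 8104 - 5*√70/6 ≈ 8097.0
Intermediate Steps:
C(L) = 5*√L/6 (C(L) = -5*√L/(-6) = -(-5)*√L/6 = 5*√L/6)
f = -5660 + 5*√70/6 (f = 5*√70/6 - 5660 = -5660 + 5*√70/6 ≈ -5653.0)
(52 - 92*(-26)) - f = (52 - 92*(-26)) - (-5660 + 5*√70/6) = (52 + 2392) + (5660 - 5*√70/6) = 2444 + (5660 - 5*√70/6) = 8104 - 5*√70/6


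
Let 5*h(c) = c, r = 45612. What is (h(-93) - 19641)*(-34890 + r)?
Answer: -1053951156/5 ≈ -2.1079e+8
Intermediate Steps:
h(c) = c/5
(h(-93) - 19641)*(-34890 + r) = ((1/5)*(-93) - 19641)*(-34890 + 45612) = (-93/5 - 19641)*10722 = -98298/5*10722 = -1053951156/5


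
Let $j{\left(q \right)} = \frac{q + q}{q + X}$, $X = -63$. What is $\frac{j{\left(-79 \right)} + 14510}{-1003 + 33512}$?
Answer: $\frac{1030289}{2308139} \approx 0.44637$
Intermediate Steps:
$j{\left(q \right)} = \frac{2 q}{-63 + q}$ ($j{\left(q \right)} = \frac{q + q}{q - 63} = \frac{2 q}{-63 + q}$)
$\frac{j{\left(-79 \right)} + 14510}{-1003 + 33512} = \frac{2 \left(-79\right) \frac{1}{-63 - 79} + 14510}{-1003 + 33512} = \frac{2 \left(-79\right) \frac{1}{-142} + 14510}{32509} = \left(2 \left(-79\right) \left(- \frac{1}{142}\right) + 14510\right) \frac{1}{32509} = \left(\frac{79}{71} + 14510\right) \frac{1}{32509} = \frac{1030289}{71} \cdot \frac{1}{32509} = \frac{1030289}{2308139}$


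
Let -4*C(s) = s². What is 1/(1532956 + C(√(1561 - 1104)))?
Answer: 4/6131367 ≈ 6.5238e-7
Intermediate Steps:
C(s) = -s²/4
1/(1532956 + C(√(1561 - 1104))) = 1/(1532956 - (√(1561 - 1104))²/4) = 1/(1532956 - (√457)²/4) = 1/(1532956 - ¼*457) = 1/(1532956 - 457/4) = 1/(6131367/4) = 4/6131367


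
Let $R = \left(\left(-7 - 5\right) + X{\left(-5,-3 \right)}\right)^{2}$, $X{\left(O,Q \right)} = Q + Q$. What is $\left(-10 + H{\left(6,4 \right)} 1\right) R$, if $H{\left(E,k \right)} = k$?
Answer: $-1944$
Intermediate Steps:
$X{\left(O,Q \right)} = 2 Q$
$R = 324$ ($R = \left(\left(-7 - 5\right) + 2 \left(-3\right)\right)^{2} = \left(\left(-7 - 5\right) - 6\right)^{2} = \left(-12 - 6\right)^{2} = \left(-18\right)^{2} = 324$)
$\left(-10 + H{\left(6,4 \right)} 1\right) R = \left(-10 + 4 \cdot 1\right) 324 = \left(-10 + 4\right) 324 = \left(-6\right) 324 = -1944$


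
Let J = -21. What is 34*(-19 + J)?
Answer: -1360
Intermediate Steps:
34*(-19 + J) = 34*(-19 - 21) = 34*(-40) = -1360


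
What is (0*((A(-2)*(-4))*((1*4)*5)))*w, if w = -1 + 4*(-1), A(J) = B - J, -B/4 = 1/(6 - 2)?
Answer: 0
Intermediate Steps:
B = -1 (B = -4/(6 - 2) = -4/4 = -4*1/4 = -1)
A(J) = -1 - J
w = -5 (w = -1 - 4 = -5)
(0*((A(-2)*(-4))*((1*4)*5)))*w = (0*(((-1 - 1*(-2))*(-4))*((1*4)*5)))*(-5) = (0*(((-1 + 2)*(-4))*(4*5)))*(-5) = (0*((1*(-4))*20))*(-5) = (0*(-4*20))*(-5) = (0*(-80))*(-5) = 0*(-5) = 0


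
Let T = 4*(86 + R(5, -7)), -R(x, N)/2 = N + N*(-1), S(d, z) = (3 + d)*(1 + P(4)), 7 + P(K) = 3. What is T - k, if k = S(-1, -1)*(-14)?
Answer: 260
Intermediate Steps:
P(K) = -4 (P(K) = -7 + 3 = -4)
S(d, z) = -9 - 3*d (S(d, z) = (3 + d)*(1 - 4) = (3 + d)*(-3) = -9 - 3*d)
R(x, N) = 0 (R(x, N) = -2*(N + N*(-1)) = -2*(N - N) = -2*0 = 0)
k = 84 (k = (-9 - 3*(-1))*(-14) = (-9 + 3)*(-14) = -6*(-14) = 84)
T = 344 (T = 4*(86 + 0) = 4*86 = 344)
T - k = 344 - 1*84 = 344 - 84 = 260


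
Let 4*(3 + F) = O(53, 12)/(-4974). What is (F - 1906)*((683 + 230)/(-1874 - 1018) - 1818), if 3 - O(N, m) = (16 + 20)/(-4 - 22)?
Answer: 288496248764849/83112224 ≈ 3.4712e+6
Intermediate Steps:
O(N, m) = 57/13 (O(N, m) = 3 - (16 + 20)/(-4 - 22) = 3 - 36/(-26) = 3 - 36*(-1)/26 = 3 - 1*(-18/13) = 3 + 18/13 = 57/13)
F = -258667/86216 (F = -3 + ((57/13)/(-4974))/4 = -3 + ((57/13)*(-1/4974))/4 = -3 + (¼)*(-19/21554) = -3 - 19/86216 = -258667/86216 ≈ -3.0002)
(F - 1906)*((683 + 230)/(-1874 - 1018) - 1818) = (-258667/86216 - 1906)*((683 + 230)/(-1874 - 1018) - 1818) = -164586363*(913/(-2892) - 1818)/86216 = -164586363*(913*(-1/2892) - 1818)/86216 = -164586363*(-913/2892 - 1818)/86216 = -164586363/86216*(-5258569/2892) = 288496248764849/83112224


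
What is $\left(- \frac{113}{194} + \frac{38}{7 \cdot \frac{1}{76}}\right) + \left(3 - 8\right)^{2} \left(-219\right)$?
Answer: $- \frac{6875569}{1358} \approx -5063.0$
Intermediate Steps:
$\left(- \frac{113}{194} + \frac{38}{7 \cdot \frac{1}{76}}\right) + \left(3 - 8\right)^{2} \left(-219\right) = \left(\left(-113\right) \frac{1}{194} + \frac{38}{7 \cdot \frac{1}{76}}\right) + \left(-5\right)^{2} \left(-219\right) = \left(- \frac{113}{194} + \frac{38}{\frac{7}{76}}\right) + 25 \left(-219\right) = \left(- \frac{113}{194} + 38 \cdot \frac{76}{7}\right) - 5475 = \left(- \frac{113}{194} + \frac{2888}{7}\right) - 5475 = \frac{559481}{1358} - 5475 = - \frac{6875569}{1358}$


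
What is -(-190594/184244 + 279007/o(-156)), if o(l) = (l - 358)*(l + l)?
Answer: -5210046779/7386710448 ≈ -0.70533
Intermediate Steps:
o(l) = 2*l*(-358 + l) (o(l) = (-358 + l)*(2*l) = 2*l*(-358 + l))
-(-190594/184244 + 279007/o(-156)) = -(-190594/184244 + 279007/((2*(-156)*(-358 - 156)))) = -(-190594*1/184244 + 279007/((2*(-156)*(-514)))) = -(-95297/92122 + 279007/160368) = -1*5210046779/7386710448 = -5210046779/7386710448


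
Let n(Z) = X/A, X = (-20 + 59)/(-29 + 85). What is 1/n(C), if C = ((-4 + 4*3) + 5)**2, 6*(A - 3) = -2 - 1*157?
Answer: -1316/39 ≈ -33.744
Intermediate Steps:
A = -47/2 (A = 3 + (-2 - 1*157)/6 = 3 + (-2 - 157)/6 = 3 + (1/6)*(-159) = 3 - 53/2 = -47/2 ≈ -23.500)
X = 39/56 ≈ 0.69643
C = 169 (C = ((-4 + 12) + 5)**2 = (8 + 5)**2 = 13**2 = 169)
n(Z) = -39/1316 (n(Z) = 39/(56*(-47/2)) = (39/56)*(-2/47) = -39/1316)
1/n(C) = 1/(-39/1316) = -1316/39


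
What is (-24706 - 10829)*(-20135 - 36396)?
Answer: 2008829085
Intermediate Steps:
(-24706 - 10829)*(-20135 - 36396) = -35535*(-56531) = 2008829085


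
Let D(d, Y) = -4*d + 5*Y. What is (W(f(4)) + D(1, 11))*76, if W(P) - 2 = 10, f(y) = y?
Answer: 4788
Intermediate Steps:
W(P) = 12 (W(P) = 2 + 10 = 12)
(W(f(4)) + D(1, 11))*76 = (12 + (-4*1 + 5*11))*76 = (12 + (-4 + 55))*76 = (12 + 51)*76 = 63*76 = 4788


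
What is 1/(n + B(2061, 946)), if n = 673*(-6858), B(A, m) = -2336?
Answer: -1/4617770 ≈ -2.1655e-7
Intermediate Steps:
n = -4615434
1/(n + B(2061, 946)) = 1/(-4615434 - 2336) = 1/(-4617770) = -1/4617770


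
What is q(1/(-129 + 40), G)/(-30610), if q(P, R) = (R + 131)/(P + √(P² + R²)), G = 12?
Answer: -143/392297760 - 3575*√73/78459552 ≈ -0.00038967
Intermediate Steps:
q(P, R) = (131 + R)/(P + √(P² + R²))
q(1/(-129 + 40), G)/(-30610) = ((131 + 12)/(1/(-129 + 40) + √((1/(-129 + 40))² + 12²)))/(-30610) = (143/(1/(-89) + √((1/(-89))² + 144)))*(-1/30610) = (143/(-1/89 + √((-1/89)² + 144)))*(-1/30610) = (143/(-1/89 + √(1/7921 + 144)))*(-1/30610) = (143/(-1/89 + √(1140625/7921)))*(-1/30610) = (143/(-1/89 + 125*√73/89))*(-1/30610) = -143/(30610*(-1/89 + 125*√73/89))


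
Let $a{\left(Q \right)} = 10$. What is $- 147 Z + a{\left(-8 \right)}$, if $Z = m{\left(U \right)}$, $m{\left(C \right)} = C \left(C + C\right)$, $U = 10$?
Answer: $-29390$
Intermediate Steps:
$m{\left(C \right)} = 2 C^{2}$ ($m{\left(C \right)} = C 2 C = 2 C^{2}$)
$Z = 200$ ($Z = 2 \cdot 10^{2} = 2 \cdot 100 = 200$)
$- 147 Z + a{\left(-8 \right)} = \left(-147\right) 200 + 10 = -29400 + 10 = -29390$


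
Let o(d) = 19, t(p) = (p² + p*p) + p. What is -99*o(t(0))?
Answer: -1881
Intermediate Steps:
t(p) = p + 2*p² (t(p) = (p² + p²) + p = 2*p² + p = p + 2*p²)
-99*o(t(0)) = -99*19 = -1881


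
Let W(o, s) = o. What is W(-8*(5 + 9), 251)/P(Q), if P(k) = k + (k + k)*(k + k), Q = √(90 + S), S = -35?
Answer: -448/879 + 112*√55/48345 ≈ -0.49249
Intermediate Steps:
Q = √55 (Q = √(90 - 35) = √55 ≈ 7.4162)
P(k) = k + 4*k² (P(k) = k + (2*k)*(2*k) = k + 4*k²)
W(-8*(5 + 9), 251)/P(Q) = (-8*(5 + 9))/((√55*(1 + 4*√55))) = (-8*14)*(√55/(55*(1 + 4*√55))) = -112*√55/(55*(1 + 4*√55))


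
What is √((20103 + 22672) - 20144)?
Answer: √22631 ≈ 150.44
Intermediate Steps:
√((20103 + 22672) - 20144) = √(42775 - 20144) = √22631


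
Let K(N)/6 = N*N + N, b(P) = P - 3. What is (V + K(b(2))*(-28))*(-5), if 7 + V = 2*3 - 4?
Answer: 25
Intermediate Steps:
b(P) = -3 + P
V = -5 (V = -7 + (2*3 - 4) = -7 + (6 - 4) = -7 + 2 = -5)
K(N) = 6*N + 6*N² (K(N) = 6*(N*N + N) = 6*(N² + N) = 6*(N + N²) = 6*N + 6*N²)
(V + K(b(2))*(-28))*(-5) = (-5 + (6*(-3 + 2)*(1 + (-3 + 2)))*(-28))*(-5) = (-5 + (6*(-1)*(1 - 1))*(-28))*(-5) = (-5 + (6*(-1)*0)*(-28))*(-5) = (-5 + 0*(-28))*(-5) = (-5 + 0)*(-5) = -5*(-5) = 25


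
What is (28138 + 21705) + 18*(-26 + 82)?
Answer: 50851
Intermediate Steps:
(28138 + 21705) + 18*(-26 + 82) = 49843 + 18*56 = 49843 + 1008 = 50851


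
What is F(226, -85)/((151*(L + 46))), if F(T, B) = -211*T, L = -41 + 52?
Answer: -47686/8607 ≈ -5.5404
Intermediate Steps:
L = 11
F(226, -85)/((151*(L + 46))) = (-211*226)/((151*(11 + 46))) = -47686/(151*57) = -47686/8607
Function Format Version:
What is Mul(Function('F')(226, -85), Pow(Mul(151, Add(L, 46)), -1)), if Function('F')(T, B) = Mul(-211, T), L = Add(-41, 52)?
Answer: Rational(-47686, 8607) ≈ -5.5404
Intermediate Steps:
L = 11
Mul(Function('F')(226, -85), Pow(Mul(151, Add(L, 46)), -1)) = Mul(Mul(-211, 226), Pow(Mul(151, Add(11, 46)), -1)) = Mul(-47686, Pow(Mul(151, 57), -1)) = Mul(-47686, Pow(8607, -1)) = Mul(-47686, Rational(1, 8607)) = Rational(-47686, 8607)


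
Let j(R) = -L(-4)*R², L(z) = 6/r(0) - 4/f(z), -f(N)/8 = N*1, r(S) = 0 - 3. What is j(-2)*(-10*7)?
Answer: -595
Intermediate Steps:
r(S) = -3
f(N) = -8*N
L(z) = -2 + 1/(2*z) (L(z) = 6/(-3) - 4*(-1/(8*z)) = 6*(-⅓) - (-1)/(2*z) = -2 + 1/(2*z))
j(R) = 17*R²/8 (j(R) = -(-2 + (½)/(-4))*R² = -(-2 + (½)*(-¼))*R² = -(-2 - ⅛)*R² = -(-17)*R²/8 = 17*R²/8)
j(-2)*(-10*7) = ((17/8)*(-2)²)*(-10*7) = ((17/8)*4)*(-70) = (17/2)*(-70) = -595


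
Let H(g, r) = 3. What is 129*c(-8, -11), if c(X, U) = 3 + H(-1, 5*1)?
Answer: 774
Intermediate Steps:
c(X, U) = 6 (c(X, U) = 3 + 3 = 6)
129*c(-8, -11) = 129*6 = 774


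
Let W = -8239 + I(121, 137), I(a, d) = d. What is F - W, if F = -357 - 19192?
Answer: -11447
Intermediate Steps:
W = -8102 (W = -8239 + 137 = -8102)
F = -19549
F - W = -19549 - 1*(-8102) = -19549 + 8102 = -11447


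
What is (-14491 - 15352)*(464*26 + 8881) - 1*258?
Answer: -625061893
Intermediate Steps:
(-14491 - 15352)*(464*26 + 8881) - 1*258 = -29843*(12064 + 8881) - 258 = -29843*20945 - 258 = -625061635 - 258 = -625061893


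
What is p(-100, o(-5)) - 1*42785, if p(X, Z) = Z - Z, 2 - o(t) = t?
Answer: -42785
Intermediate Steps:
o(t) = 2 - t
p(X, Z) = 0
p(-100, o(-5)) - 1*42785 = 0 - 1*42785 = 0 - 42785 = -42785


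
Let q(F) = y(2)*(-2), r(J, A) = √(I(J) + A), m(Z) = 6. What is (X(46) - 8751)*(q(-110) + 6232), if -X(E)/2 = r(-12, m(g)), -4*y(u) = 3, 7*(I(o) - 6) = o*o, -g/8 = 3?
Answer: -109098717/2 - 3562*√399 ≈ -5.4620e+7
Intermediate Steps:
g = -24 (g = -8*3 = -24)
I(o) = 6 + o²/7 (I(o) = 6 + (o*o)/7 = 6 + o²/7)
r(J, A) = √(6 + A + J²/7) (r(J, A) = √((6 + J²/7) + A) = √(6 + A + J²/7))
y(u) = -¾ (y(u) = -¼*3 = -¾)
X(E) = -4*√399/7 (X(E) = -2*√(294 + 7*(-12)² + 49*6)/7 = -2*√(294 + 7*144 + 294)/7 = -2*√(294 + 1008 + 294)/7 = -2*√1596/7 = -2*2*√399/7 = -4*√399/7)
q(F) = 3/2 (q(F) = -¾*(-2) = 3/2)
(X(46) - 8751)*(q(-110) + 6232) = (-4*√399/7 - 8751)*(3/2 + 6232) = (-8751 - 4*√399/7)*(12467/2) = -109098717/2 - 3562*√399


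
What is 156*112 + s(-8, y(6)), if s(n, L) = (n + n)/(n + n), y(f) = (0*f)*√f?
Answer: 17473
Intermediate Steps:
y(f) = 0 (y(f) = 0*√f = 0)
s(n, L) = 1 (s(n, L) = (2*n)/((2*n)) = (2*n)*(1/(2*n)) = 1)
156*112 + s(-8, y(6)) = 156*112 + 1 = 17472 + 1 = 17473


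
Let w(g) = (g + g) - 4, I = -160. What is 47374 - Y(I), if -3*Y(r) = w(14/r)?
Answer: 5684713/120 ≈ 47373.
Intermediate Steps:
w(g) = -4 + 2*g (w(g) = 2*g - 4 = -4 + 2*g)
Y(r) = 4/3 - 28/(3*r) (Y(r) = -(-4 + 2*(14/r))/3 = -(-4 + 28/r)/3 = 4/3 - 28/(3*r))
47374 - Y(I) = 47374 - 4*(-7 - 160)/(3*(-160)) = 47374 - 4*(-1)*(-167)/(3*160) = 47374 - 1*167/120 = 47374 - 167/120 = 5684713/120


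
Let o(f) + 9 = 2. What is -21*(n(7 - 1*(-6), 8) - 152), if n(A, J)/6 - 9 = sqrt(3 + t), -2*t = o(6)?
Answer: 2058 - 63*sqrt(26) ≈ 1736.8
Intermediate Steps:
o(f) = -7 (o(f) = -9 + 2 = -7)
t = 7/2 (t = -1/2*(-7) = 7/2 ≈ 3.5000)
n(A, J) = 54 + 3*sqrt(26) (n(A, J) = 54 + 6*sqrt(3 + 7/2) = 54 + 6*sqrt(13/2) = 54 + 6*(sqrt(26)/2) = 54 + 3*sqrt(26))
-21*(n(7 - 1*(-6), 8) - 152) = -21*((54 + 3*sqrt(26)) - 152) = -21*(-98 + 3*sqrt(26)) = 2058 - 63*sqrt(26)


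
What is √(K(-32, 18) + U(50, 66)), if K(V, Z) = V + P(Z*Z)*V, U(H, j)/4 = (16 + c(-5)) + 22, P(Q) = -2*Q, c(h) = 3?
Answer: 2*√5217 ≈ 144.46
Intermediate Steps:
U(H, j) = 164 (U(H, j) = 4*((16 + 3) + 22) = 4*(19 + 22) = 4*41 = 164)
K(V, Z) = V - 2*V*Z² (K(V, Z) = V + (-2*Z*Z)*V = V + (-2*Z²)*V = V - 2*V*Z²)
√(K(-32, 18) + U(50, 66)) = √(-32*(1 - 2*18²) + 164) = √(-32*(1 - 2*324) + 164) = √(-32*(1 - 648) + 164) = √(-32*(-647) + 164) = √(20704 + 164) = √20868 = 2*√5217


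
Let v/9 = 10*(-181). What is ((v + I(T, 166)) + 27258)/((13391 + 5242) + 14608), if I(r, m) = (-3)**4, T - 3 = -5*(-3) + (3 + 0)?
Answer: 11049/33241 ≈ 0.33239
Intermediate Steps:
T = 21 (T = 3 + (-5*(-3) + (3 + 0)) = 3 + (15 + 3) = 3 + 18 = 21)
I(r, m) = 81
v = -16290 (v = 9*(10*(-181)) = 9*(-1810) = -16290)
((v + I(T, 166)) + 27258)/((13391 + 5242) + 14608) = ((-16290 + 81) + 27258)/((13391 + 5242) + 14608) = (-16209 + 27258)/(18633 + 14608) = 11049/33241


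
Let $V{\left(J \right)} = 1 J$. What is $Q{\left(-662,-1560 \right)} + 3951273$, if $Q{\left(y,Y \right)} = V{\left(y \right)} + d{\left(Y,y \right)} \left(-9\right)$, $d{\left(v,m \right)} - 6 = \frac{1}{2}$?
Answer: $\frac{7901105}{2} \approx 3.9506 \cdot 10^{6}$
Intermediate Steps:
$d{\left(v,m \right)} = \frac{13}{2}$ ($d{\left(v,m \right)} = 6 + \frac{1}{2} = \frac{13}{2}$)
$V{\left(J \right)} = J$
$Q{\left(y,Y \right)} = - \frac{117}{2} + y$ ($Q{\left(y,Y \right)} = y + \frac{13}{2} \left(-9\right) = y - \frac{117}{2} = - \frac{117}{2} + y$)
$Q{\left(-662,-1560 \right)} + 3951273 = \left(- \frac{117}{2} - 662\right) + 3951273 = - \frac{1441}{2} + 3951273 = \frac{7901105}{2}$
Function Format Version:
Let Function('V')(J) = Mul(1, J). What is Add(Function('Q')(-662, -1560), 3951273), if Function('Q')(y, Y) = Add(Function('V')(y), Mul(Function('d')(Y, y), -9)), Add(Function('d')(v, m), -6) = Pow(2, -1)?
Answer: Rational(7901105, 2) ≈ 3.9506e+6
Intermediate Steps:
Function('d')(v, m) = Rational(13, 2) (Function('d')(v, m) = Add(6, Pow(2, -1)) = Add(6, Rational(1, 2)) = Rational(13, 2))
Function('V')(J) = J
Function('Q')(y, Y) = Add(Rational(-117, 2), y) (Function('Q')(y, Y) = Add(y, Mul(Rational(13, 2), -9)) = Add(y, Rational(-117, 2)) = Add(Rational(-117, 2), y))
Add(Function('Q')(-662, -1560), 3951273) = Add(Add(Rational(-117, 2), -662), 3951273) = Add(Rational(-1441, 2), 3951273) = Rational(7901105, 2)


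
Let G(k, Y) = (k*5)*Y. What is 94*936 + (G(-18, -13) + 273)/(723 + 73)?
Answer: 70036707/796 ≈ 87986.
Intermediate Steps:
G(k, Y) = 5*Y*k (G(k, Y) = (5*k)*Y = 5*Y*k)
94*936 + (G(-18, -13) + 273)/(723 + 73) = 94*936 + (5*(-13)*(-18) + 273)/(723 + 73) = 87984 + (1170 + 273)/796 = 87984 + 1443*(1/796) = 87984 + 1443/796 = 70036707/796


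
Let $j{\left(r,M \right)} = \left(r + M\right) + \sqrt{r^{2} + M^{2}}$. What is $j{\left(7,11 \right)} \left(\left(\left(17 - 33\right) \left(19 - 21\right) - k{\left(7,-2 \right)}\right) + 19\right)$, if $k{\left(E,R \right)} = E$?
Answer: $792 + 44 \sqrt{170} \approx 1365.7$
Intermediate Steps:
$j{\left(r,M \right)} = M + r + \sqrt{M^{2} + r^{2}}$ ($j{\left(r,M \right)} = \left(M + r\right) + \sqrt{M^{2} + r^{2}} = M + r + \sqrt{M^{2} + r^{2}}$)
$j{\left(7,11 \right)} \left(\left(\left(17 - 33\right) \left(19 - 21\right) - k{\left(7,-2 \right)}\right) + 19\right) = \left(11 + 7 + \sqrt{11^{2} + 7^{2}}\right) \left(\left(\left(17 - 33\right) \left(19 - 21\right) - 7\right) + 19\right) = \left(11 + 7 + \sqrt{121 + 49}\right) \left(\left(\left(-16\right) \left(-2\right) - 7\right) + 19\right) = \left(11 + 7 + \sqrt{170}\right) \left(\left(32 - 7\right) + 19\right) = \left(18 + \sqrt{170}\right) \left(25 + 19\right) = \left(18 + \sqrt{170}\right) 44 = 792 + 44 \sqrt{170}$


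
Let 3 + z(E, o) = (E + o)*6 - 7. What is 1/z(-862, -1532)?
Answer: -1/14374 ≈ -6.9570e-5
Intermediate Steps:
z(E, o) = -10 + 6*E + 6*o (z(E, o) = -3 + ((E + o)*6 - 7) = -3 + ((6*E + 6*o) - 7) = -3 + (-7 + 6*E + 6*o) = -10 + 6*E + 6*o)
1/z(-862, -1532) = 1/(-10 + 6*(-862) + 6*(-1532)) = 1/(-10 - 5172 - 9192) = 1/(-14374) = -1/14374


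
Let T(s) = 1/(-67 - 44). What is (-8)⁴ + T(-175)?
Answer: 454655/111 ≈ 4096.0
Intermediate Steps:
T(s) = -1/111 (T(s) = 1/(-111) = -1/111)
(-8)⁴ + T(-175) = (-8)⁴ - 1/111 = 4096 - 1/111 = 454655/111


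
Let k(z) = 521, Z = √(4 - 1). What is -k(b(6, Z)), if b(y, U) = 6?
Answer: -521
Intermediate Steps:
Z = √3 ≈ 1.7320
-k(b(6, Z)) = -1*521 = -521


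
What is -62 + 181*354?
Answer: 64012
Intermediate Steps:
-62 + 181*354 = -62 + 64074 = 64012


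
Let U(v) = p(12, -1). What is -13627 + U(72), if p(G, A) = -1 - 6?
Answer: -13634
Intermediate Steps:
p(G, A) = -7
U(v) = -7
-13627 + U(72) = -13627 - 7 = -13634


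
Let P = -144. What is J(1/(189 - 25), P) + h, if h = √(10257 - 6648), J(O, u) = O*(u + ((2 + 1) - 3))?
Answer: -36/41 + 3*√401 ≈ 59.197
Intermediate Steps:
J(O, u) = O*u (J(O, u) = O*(u + (3 - 3)) = O*(u + 0) = O*u)
h = 3*√401 (h = √3609 = 3*√401 ≈ 60.075)
J(1/(189 - 25), P) + h = -144/(189 - 25) + 3*√401 = -144/164 + 3*√401 = (1/164)*(-144) + 3*√401 = -36/41 + 3*√401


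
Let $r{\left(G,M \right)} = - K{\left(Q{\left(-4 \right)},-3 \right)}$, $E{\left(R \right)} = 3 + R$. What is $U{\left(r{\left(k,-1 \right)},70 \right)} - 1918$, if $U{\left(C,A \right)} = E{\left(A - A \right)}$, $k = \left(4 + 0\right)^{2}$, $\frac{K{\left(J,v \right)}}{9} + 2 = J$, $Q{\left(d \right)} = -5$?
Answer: $-1915$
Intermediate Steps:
$K{\left(J,v \right)} = -18 + 9 J$
$k = 16$ ($k = 4^{2} = 16$)
$r{\left(G,M \right)} = 63$ ($r{\left(G,M \right)} = - (-18 + 9 \left(-5\right)) = - (-18 - 45) = \left(-1\right) \left(-63\right) = 63$)
$U{\left(C,A \right)} = 3$ ($U{\left(C,A \right)} = 3 + \left(A - A\right) = 3 + 0 = 3$)
$U{\left(r{\left(k,-1 \right)},70 \right)} - 1918 = 3 - 1918 = -1915$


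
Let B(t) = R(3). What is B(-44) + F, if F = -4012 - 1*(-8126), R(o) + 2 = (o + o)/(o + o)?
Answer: 4113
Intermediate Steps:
R(o) = -1 (R(o) = -2 + (o + o)/(o + o) = -2 + (2*o)/((2*o)) = -2 + (2*o)*(1/(2*o)) = -2 + 1 = -1)
B(t) = -1
F = 4114 (F = -4012 + 8126 = 4114)
B(-44) + F = -1 + 4114 = 4113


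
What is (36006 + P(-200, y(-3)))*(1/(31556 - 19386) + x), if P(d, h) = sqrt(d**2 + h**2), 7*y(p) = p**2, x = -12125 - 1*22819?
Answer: -7656108427437/6085 - 425268479*sqrt(1960081)/85190 ≈ -1.2652e+9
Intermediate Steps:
x = -34944 (x = -12125 - 22819 = -34944)
y(p) = p**2/7
(36006 + P(-200, y(-3)))*(1/(31556 - 19386) + x) = (36006 + sqrt((-200)**2 + ((1/7)*(-3)**2)**2))*(1/(31556 - 19386) - 34944) = (36006 + sqrt(40000 + ((1/7)*9)**2))*(1/12170 - 34944) = (36006 + sqrt(40000 + (9/7)**2))*(1/12170 - 34944) = (36006 + sqrt(40000 + 81/49))*(-425268479/12170) = (36006 + sqrt(1960081/49))*(-425268479/12170) = (36006 + sqrt(1960081)/7)*(-425268479/12170) = -7656108427437/6085 - 425268479*sqrt(1960081)/85190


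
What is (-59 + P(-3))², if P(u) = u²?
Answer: 2500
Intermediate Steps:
(-59 + P(-3))² = (-59 + (-3)²)² = (-59 + 9)² = (-50)² = 2500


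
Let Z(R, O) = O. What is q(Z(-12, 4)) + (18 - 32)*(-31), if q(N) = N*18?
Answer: 506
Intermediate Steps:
q(N) = 18*N
q(Z(-12, 4)) + (18 - 32)*(-31) = 18*4 + (18 - 32)*(-31) = 72 - 14*(-31) = 72 + 434 = 506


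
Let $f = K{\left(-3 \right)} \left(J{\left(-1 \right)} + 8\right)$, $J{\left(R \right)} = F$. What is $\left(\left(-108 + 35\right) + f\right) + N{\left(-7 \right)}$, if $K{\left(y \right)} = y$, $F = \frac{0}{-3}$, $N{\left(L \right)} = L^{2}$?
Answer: $-48$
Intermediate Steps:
$F = 0$ ($F = 0 \left(- \frac{1}{3}\right) = 0$)
$J{\left(R \right)} = 0$
$f = -24$ ($f = - 3 \left(0 + 8\right) = \left(-3\right) 8 = -24$)
$\left(\left(-108 + 35\right) + f\right) + N{\left(-7 \right)} = \left(\left(-108 + 35\right) - 24\right) + \left(-7\right)^{2} = \left(-73 - 24\right) + 49 = -97 + 49 = -48$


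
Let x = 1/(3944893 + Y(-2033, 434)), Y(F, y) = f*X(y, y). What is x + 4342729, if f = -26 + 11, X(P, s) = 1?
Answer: 17131536092063/3944878 ≈ 4.3427e+6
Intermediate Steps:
f = -15
Y(F, y) = -15 (Y(F, y) = -15*1 = -15)
x = 1/3944878 (x = 1/(3944893 - 15) = 1/3944878 ≈ 2.5349e-7)
x + 4342729 = 1/3944878 + 4342729 = 17131536092063/3944878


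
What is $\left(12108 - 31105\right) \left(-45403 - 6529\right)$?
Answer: $986552204$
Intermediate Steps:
$\left(12108 - 31105\right) \left(-45403 - 6529\right) = - 18997 \left(-45403 - 6529\right) = \left(-18997\right) \left(-51932\right) = 986552204$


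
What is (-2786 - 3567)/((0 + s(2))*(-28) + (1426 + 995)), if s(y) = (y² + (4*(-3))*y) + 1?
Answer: -6353/2953 ≈ -2.1514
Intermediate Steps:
s(y) = 1 + y² - 12*y (s(y) = (y² - 12*y) + 1 = 1 + y² - 12*y)
(-2786 - 3567)/((0 + s(2))*(-28) + (1426 + 995)) = (-2786 - 3567)/((0 + (1 + 2² - 12*2))*(-28) + (1426 + 995)) = -6353/((0 + (1 + 4 - 24))*(-28) + 2421) = -6353/((0 - 19)*(-28) + 2421) = -6353/(-19*(-28) + 2421) = -6353/(532 + 2421) = -6353/2953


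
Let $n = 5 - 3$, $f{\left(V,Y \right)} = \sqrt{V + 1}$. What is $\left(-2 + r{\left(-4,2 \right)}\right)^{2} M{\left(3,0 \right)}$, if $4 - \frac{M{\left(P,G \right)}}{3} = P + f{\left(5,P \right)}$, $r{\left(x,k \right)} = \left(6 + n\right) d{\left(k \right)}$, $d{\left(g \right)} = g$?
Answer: $588 - 588 \sqrt{6} \approx -852.3$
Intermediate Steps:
$f{\left(V,Y \right)} = \sqrt{1 + V}$
$n = 2$ ($n = 5 - 3 = 2$)
$r{\left(x,k \right)} = 8 k$ ($r{\left(x,k \right)} = \left(6 + 2\right) k = 8 k$)
$M{\left(P,G \right)} = 12 - 3 P - 3 \sqrt{6}$ ($M{\left(P,G \right)} = 12 - 3 \left(P + \sqrt{1 + 5}\right) = 12 - 3 \left(P + \sqrt{6}\right) = 12 - \left(3 P + 3 \sqrt{6}\right) = 12 - 3 P - 3 \sqrt{6}$)
$\left(-2 + r{\left(-4,2 \right)}\right)^{2} M{\left(3,0 \right)} = \left(-2 + 8 \cdot 2\right)^{2} \left(12 - 9 - 3 \sqrt{6}\right) = \left(-2 + 16\right)^{2} \left(12 - 9 - 3 \sqrt{6}\right) = 14^{2} \left(3 - 3 \sqrt{6}\right) = 196 \left(3 - 3 \sqrt{6}\right) = 588 - 588 \sqrt{6}$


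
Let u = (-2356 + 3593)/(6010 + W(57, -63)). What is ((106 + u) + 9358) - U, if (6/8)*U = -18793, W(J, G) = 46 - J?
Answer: 621284147/17997 ≈ 34522.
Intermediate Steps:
U = -75172/3 (U = (4/3)*(-18793) = -75172/3 ≈ -25057.)
u = 1237/5999 (u = (-2356 + 3593)/(6010 + (46 - 1*57)) = 1237/(6010 + (46 - 57)) = 1237/(6010 - 11) = 1237/5999 ≈ 0.20620)
((106 + u) + 9358) - U = ((106 + 1237/5999) + 9358) - 1*(-75172/3) = (637131/5999 + 9358) + 75172/3 = 56775773/5999 + 75172/3 = 621284147/17997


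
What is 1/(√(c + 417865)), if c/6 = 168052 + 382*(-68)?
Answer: √1270321/1270321 ≈ 0.00088724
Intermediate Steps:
c = 852456 (c = 6*(168052 + 382*(-68)) = 6*(168052 - 25976) = 6*142076 = 852456)
1/(√(c + 417865)) = 1/(√(852456 + 417865)) = 1/(√1270321) = √1270321/1270321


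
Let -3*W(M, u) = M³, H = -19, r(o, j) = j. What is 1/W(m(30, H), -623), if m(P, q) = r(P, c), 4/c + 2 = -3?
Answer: 375/64 ≈ 5.8594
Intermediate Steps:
c = -⅘ (c = 4/(-2 - 3) = 4/(-5) = 4*(-⅕) = -⅘ ≈ -0.80000)
m(P, q) = -⅘
W(M, u) = -M³/3
1/W(m(30, H), -623) = 1/(-(-⅘)³/3) = 1/(-⅓*(-64/125)) = 1/(64/375) = 375/64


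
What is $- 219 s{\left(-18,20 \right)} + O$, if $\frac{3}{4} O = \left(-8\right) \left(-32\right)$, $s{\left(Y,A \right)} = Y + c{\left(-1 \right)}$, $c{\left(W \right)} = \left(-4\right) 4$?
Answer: $\frac{23362}{3} \approx 7787.3$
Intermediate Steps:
$c{\left(W \right)} = -16$
$s{\left(Y,A \right)} = -16 + Y$ ($s{\left(Y,A \right)} = Y - 16 = -16 + Y$)
$O = \frac{1024}{3}$ ($O = \frac{4 \left(\left(-8\right) \left(-32\right)\right)}{3} = \frac{4}{3} \cdot 256 = \frac{1024}{3} \approx 341.33$)
$- 219 s{\left(-18,20 \right)} + O = - 219 \left(-16 - 18\right) + \frac{1024}{3} = \left(-219\right) \left(-34\right) + \frac{1024}{3} = 7446 + \frac{1024}{3} = \frac{23362}{3}$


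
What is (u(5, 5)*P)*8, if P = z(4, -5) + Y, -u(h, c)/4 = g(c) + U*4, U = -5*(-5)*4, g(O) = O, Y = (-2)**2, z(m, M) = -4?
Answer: 0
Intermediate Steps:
Y = 4
U = 100 (U = 25*4 = 100)
u(h, c) = -1600 - 4*c (u(h, c) = -4*(c + 100*4) = -4*(c + 400) = -4*(400 + c) = -1600 - 4*c)
P = 0 (P = -4 + 4 = 0)
(u(5, 5)*P)*8 = ((-1600 - 4*5)*0)*8 = ((-1600 - 20)*0)*8 = -1620*0*8 = 0*8 = 0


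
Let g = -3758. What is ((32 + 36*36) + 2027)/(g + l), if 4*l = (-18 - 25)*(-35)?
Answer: -13420/13527 ≈ -0.99209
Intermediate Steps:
l = 1505/4 (l = ((-18 - 25)*(-35))/4 = (-43*(-35))/4 = (1/4)*1505 = 1505/4 ≈ 376.25)
((32 + 36*36) + 2027)/(g + l) = ((32 + 36*36) + 2027)/(-3758 + 1505/4) = ((32 + 1296) + 2027)/(-13527/4) = (1328 + 2027)*(-4/13527) = 3355*(-4/13527) = -13420/13527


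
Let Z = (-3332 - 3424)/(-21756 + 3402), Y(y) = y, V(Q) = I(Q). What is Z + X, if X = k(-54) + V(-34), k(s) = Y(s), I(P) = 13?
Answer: -124293/3059 ≈ -40.632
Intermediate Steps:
V(Q) = 13
k(s) = s
X = -41 (X = -54 + 13 = -41)
Z = 1126/3059 (Z = -6756/(-18354) = -6756*(-1/18354) = 1126/3059 ≈ 0.36809)
Z + X = 1126/3059 - 41 = -124293/3059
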